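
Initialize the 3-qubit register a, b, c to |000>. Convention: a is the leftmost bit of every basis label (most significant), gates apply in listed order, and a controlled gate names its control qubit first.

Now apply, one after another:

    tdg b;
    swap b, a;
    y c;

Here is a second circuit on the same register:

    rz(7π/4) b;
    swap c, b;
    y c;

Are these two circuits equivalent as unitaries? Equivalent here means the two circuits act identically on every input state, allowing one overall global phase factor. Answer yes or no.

No — the two circuits implement different unitaries, even allowing a global phase.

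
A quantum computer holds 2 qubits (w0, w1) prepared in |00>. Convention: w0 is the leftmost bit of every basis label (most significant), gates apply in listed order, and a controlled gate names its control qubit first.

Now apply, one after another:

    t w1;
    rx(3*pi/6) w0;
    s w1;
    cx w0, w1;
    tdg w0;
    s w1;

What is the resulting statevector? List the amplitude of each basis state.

The final amplitudes are sqrt(2)/2 on |00>, 0 on |01>, 0 on |10>, -sqrt(2)*exp(3*I*pi/4)/2 on |11>.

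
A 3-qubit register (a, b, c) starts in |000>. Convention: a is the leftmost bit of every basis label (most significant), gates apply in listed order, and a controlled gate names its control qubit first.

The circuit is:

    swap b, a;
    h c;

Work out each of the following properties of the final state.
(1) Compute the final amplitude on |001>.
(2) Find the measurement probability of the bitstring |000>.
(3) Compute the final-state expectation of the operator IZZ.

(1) |001> carries amplitude sqrt(2)/2 in the final state.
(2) A full measurement returns |000> with probability 1/2.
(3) In the final state, IZZ has expectation 0.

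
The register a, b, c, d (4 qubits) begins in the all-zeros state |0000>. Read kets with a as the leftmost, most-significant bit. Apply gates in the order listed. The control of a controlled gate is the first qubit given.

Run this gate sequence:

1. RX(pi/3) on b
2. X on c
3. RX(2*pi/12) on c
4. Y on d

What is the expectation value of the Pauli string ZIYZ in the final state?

The observable ZIYZ averages to -1/2.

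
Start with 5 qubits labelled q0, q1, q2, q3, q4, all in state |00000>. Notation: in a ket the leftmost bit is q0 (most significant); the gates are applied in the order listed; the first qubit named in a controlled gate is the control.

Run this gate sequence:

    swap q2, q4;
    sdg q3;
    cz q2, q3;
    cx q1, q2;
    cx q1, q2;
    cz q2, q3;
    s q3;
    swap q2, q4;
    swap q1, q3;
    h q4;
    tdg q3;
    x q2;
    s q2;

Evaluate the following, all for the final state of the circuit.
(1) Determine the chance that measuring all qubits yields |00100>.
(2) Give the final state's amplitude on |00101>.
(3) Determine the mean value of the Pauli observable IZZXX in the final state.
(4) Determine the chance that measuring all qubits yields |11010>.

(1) Outcome |00100> occurs with probability 1/2. Key observation: the block from step 1 through step 8 cancels to the identity and can be dropped.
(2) |00101> carries amplitude sqrt(2)*I/2 in the final state.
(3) The expectation value of IZZXX is 0.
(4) A full measurement returns |11010> with probability 0.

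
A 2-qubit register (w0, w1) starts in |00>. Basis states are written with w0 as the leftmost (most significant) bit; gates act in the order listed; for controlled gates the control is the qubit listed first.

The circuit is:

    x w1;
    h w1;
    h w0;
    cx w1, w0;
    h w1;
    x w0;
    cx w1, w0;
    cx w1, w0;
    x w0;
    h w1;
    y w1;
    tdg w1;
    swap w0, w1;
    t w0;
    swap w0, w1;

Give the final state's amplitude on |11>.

The amplitude on |11> is I/2. Key observation: steps 5-10 multiply out to the identity, so the circuit reduces to the remaining gates.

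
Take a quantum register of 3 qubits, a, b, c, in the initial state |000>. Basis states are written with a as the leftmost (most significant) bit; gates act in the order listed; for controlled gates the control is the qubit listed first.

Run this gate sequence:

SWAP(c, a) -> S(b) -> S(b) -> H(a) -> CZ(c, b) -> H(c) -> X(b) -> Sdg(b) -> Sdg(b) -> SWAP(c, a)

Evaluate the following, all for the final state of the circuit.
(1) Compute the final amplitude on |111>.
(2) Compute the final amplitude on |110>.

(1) The final state's coefficient on |111> equals -1/2.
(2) The amplitude on |110> is -1/2.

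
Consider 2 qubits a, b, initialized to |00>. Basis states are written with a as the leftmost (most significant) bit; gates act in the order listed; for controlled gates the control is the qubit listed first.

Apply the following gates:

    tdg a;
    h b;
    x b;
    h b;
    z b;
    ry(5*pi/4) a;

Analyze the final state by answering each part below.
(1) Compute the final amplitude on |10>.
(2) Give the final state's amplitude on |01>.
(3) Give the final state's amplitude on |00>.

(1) |10> carries amplitude sqrt(sqrt(2) + 2)/2 in the final state.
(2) The final state's coefficient on |01> equals 0.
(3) |00> carries amplitude -sqrt(2 - sqrt(2))/2 in the final state.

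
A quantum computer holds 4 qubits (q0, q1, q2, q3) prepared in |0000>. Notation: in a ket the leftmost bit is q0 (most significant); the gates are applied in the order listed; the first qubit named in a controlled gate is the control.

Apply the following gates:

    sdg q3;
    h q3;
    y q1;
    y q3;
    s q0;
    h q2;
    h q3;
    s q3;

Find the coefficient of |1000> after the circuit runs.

|1000> carries amplitude 0 in the final state.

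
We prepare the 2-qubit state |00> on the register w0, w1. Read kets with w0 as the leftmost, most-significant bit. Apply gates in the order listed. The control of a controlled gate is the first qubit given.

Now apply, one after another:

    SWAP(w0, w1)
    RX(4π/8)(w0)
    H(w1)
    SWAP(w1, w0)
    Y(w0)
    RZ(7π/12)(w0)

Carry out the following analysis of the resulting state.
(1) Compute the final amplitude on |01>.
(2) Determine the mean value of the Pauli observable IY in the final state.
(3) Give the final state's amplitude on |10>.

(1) |01> carries amplitude exp(17*I*pi/24)/2 in the final state.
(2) The observable IY averages to -1.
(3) |10> carries amplitude exp(19*I*pi/24)/2 in the final state.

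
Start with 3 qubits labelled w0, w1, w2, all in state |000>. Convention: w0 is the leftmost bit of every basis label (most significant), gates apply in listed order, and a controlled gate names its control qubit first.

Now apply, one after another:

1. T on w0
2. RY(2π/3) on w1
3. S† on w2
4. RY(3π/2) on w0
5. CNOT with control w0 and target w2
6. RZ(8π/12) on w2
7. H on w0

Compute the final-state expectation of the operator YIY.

In the final state, YIY has expectation 1/2.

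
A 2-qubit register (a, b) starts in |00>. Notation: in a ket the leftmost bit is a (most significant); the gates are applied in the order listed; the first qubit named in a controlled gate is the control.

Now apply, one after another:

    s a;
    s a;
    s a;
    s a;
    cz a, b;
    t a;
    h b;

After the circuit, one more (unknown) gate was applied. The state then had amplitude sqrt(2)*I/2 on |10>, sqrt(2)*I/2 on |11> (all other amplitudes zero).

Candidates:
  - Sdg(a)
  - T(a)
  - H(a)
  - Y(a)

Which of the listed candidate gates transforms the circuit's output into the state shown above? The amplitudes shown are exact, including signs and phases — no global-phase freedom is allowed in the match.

The applied gate was Y(a). Key observation: gates 1-4 undo each other exactly, leaving only the rest of the circuit to track.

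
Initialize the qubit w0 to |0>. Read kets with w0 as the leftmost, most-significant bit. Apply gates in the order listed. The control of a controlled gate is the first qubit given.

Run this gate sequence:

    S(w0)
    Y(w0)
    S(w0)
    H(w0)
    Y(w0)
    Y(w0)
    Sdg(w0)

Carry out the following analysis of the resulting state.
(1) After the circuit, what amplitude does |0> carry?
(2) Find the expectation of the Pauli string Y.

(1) |0> carries amplitude -sqrt(2)/2 in the final state.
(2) In the final state, Y has expectation 1.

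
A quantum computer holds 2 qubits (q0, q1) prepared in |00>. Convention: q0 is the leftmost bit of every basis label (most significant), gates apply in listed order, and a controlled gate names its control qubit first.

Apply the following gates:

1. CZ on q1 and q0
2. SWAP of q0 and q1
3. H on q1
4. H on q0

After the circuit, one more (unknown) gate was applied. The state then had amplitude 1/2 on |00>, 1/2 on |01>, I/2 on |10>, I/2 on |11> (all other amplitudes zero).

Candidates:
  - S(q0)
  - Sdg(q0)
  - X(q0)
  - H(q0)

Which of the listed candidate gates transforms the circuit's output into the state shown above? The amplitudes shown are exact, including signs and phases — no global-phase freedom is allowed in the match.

It was S(q0) that produced the state shown.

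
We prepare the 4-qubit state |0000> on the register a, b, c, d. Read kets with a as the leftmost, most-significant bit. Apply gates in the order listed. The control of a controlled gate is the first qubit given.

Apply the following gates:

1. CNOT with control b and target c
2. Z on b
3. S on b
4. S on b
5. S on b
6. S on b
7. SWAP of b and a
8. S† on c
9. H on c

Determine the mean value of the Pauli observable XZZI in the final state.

In the final state, XZZI has expectation 0.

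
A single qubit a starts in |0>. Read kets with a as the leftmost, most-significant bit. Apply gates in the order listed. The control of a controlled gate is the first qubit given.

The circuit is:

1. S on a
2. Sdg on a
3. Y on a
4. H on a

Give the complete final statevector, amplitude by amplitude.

The final amplitudes are sqrt(2)*I/2 on |0>, -sqrt(2)*I/2 on |1>. Key observation: the block from step 1 through step 2 cancels to the identity and can be dropped.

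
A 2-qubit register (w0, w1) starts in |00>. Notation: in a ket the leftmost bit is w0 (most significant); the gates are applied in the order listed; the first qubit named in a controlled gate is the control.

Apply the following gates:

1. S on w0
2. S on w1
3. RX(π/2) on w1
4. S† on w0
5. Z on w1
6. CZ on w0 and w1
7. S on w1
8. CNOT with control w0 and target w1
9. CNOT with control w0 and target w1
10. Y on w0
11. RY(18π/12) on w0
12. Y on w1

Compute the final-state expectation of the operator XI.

The observable XI averages to 1. Key observation: the block from step 8 through step 9 cancels to the identity and can be dropped.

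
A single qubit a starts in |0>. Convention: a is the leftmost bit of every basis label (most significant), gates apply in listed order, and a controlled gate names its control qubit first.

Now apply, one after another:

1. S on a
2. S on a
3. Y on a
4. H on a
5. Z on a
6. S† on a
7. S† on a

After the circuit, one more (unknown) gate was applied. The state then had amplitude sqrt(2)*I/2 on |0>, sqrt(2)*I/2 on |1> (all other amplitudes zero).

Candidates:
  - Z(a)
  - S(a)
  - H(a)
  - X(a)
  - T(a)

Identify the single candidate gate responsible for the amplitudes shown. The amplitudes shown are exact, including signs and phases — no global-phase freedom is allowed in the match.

It was Z(a) that produced the state shown.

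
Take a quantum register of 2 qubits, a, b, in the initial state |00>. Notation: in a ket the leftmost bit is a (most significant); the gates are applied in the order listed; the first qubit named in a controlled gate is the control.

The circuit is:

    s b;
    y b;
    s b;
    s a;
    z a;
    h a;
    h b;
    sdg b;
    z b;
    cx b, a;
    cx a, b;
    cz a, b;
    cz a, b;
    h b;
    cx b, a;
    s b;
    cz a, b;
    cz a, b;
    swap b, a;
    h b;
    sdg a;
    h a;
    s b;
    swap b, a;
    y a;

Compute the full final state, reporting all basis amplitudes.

The final amplitudes are sqrt(2)*(1 + I)/4 on |00>, sqrt(2)*(-1 - I)/4 on |01>, sqrt(2)*(-1 - I)/4 on |10>, sqrt(2)*(-1 - I)/4 on |11>.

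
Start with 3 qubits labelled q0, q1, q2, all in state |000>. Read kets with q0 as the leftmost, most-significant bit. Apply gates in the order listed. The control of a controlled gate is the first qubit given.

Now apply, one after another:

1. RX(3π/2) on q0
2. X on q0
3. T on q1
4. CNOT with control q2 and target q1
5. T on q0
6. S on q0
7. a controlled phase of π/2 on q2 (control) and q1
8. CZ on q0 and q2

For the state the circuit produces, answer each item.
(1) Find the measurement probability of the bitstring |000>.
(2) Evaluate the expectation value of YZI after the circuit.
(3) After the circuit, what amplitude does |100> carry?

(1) A full measurement returns |000> with probability 1/2.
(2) The observable YZI averages to sqrt(2)/2.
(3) The final state's coefficient on |100> equals -sqrt(2)*exp(3*I*pi/4)/2.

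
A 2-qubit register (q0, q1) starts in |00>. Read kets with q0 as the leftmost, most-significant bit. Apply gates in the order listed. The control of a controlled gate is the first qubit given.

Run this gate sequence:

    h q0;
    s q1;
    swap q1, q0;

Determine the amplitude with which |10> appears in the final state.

The final state's coefficient on |10> equals 0.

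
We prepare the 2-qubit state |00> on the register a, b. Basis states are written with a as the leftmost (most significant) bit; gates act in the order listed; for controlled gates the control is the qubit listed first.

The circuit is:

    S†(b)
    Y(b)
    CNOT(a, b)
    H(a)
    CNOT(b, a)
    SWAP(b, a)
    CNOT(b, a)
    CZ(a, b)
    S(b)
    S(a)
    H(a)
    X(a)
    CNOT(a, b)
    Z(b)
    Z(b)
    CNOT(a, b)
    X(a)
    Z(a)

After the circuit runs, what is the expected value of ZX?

The observable ZX averages to 1.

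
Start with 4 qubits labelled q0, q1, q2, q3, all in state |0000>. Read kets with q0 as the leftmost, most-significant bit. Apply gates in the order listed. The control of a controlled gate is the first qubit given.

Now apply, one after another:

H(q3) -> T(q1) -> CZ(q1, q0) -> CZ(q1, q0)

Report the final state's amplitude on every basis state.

The final amplitudes are sqrt(2)/2 on |0000>, sqrt(2)/2 on |0001>, and 0 on every other basis state.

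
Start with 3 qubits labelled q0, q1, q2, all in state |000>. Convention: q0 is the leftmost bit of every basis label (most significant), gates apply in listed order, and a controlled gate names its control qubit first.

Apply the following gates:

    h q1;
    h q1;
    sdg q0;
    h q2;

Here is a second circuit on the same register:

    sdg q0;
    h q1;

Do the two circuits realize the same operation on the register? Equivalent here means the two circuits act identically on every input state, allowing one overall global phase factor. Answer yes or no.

No — the two circuits implement different unitaries, even allowing a global phase.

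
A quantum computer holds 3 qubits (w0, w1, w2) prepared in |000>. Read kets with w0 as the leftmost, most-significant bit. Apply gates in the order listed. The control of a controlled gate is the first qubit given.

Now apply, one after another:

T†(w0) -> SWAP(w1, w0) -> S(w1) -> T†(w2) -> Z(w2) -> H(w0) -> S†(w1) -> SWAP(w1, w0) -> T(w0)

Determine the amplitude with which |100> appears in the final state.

|100> carries amplitude 0 in the final state.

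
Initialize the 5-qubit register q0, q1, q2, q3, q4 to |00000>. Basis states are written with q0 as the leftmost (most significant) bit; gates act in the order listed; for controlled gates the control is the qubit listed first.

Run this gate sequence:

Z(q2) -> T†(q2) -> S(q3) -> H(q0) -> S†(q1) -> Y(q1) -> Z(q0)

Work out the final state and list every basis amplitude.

The final amplitudes are sqrt(2)*I/2 on |01000>, -sqrt(2)*I/2 on |11000>, and 0 on every other basis state.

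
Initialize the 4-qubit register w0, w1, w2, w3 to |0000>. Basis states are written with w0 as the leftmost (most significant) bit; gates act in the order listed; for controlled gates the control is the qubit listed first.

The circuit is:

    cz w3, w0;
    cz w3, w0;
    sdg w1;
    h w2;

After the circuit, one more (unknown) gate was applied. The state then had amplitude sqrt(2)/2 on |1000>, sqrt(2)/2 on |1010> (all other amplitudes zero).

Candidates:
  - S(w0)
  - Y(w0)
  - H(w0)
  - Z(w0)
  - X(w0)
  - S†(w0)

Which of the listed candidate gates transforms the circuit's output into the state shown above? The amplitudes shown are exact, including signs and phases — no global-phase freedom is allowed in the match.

The applied gate was X(w0). Key observation: gates 1-2 undo each other exactly, leaving only the rest of the circuit to track.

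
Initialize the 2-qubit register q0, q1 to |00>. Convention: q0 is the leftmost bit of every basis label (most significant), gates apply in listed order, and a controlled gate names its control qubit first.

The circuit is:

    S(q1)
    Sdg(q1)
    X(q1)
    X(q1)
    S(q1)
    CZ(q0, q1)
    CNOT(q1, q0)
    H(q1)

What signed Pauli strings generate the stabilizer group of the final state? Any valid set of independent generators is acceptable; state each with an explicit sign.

The stabilizer group can be generated by +IX, +ZI, among other valid generating sets. Key observation: the block from step 2 through step 5 cancels to the identity and can be dropped.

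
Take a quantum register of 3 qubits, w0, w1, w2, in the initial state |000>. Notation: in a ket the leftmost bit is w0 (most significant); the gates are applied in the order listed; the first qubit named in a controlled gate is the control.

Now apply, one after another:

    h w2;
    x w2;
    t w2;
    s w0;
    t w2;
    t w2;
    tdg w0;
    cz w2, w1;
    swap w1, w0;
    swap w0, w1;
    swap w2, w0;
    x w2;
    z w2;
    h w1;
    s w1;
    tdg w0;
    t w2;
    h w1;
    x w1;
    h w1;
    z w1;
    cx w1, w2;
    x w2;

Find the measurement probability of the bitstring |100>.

The probability of measuring |100> is 1/4. Key observation: steps 18-21 multiply out to the identity, so the circuit reduces to the remaining gates.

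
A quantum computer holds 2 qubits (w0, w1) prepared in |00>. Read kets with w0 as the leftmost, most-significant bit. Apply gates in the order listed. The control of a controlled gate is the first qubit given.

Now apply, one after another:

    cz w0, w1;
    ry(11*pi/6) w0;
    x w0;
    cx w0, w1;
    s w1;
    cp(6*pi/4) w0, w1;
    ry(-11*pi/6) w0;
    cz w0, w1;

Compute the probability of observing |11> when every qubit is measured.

The probability of measuring |11> is sqrt(3)/4 + 7/16.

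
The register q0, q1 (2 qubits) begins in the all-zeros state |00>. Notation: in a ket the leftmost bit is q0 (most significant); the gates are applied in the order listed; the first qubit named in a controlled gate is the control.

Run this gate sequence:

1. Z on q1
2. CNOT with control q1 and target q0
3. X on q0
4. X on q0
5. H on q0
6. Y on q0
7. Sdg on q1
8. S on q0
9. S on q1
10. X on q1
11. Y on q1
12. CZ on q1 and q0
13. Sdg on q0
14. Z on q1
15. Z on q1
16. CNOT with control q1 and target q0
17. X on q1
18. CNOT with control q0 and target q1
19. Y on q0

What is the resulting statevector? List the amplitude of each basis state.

The resulting statevector has amplitude -sqrt(2)*I/2 on |00>, 0 on |01>, 0 on |10>, -sqrt(2)*I/2 on |11>. Key observation: gates 3-4 undo each other exactly, leaving only the rest of the circuit to track.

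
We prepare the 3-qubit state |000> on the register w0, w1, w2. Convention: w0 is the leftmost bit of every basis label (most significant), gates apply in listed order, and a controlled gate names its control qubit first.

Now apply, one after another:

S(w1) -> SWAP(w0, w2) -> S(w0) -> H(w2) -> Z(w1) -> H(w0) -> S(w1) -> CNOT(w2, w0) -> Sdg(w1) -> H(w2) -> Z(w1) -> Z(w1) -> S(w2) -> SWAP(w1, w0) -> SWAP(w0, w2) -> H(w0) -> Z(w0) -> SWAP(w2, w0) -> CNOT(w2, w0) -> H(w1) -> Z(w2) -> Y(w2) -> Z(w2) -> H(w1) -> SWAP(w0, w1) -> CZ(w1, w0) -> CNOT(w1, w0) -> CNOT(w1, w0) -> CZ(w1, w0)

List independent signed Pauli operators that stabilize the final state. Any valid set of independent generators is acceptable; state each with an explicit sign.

The stabilizer group can be generated by +XII, +IXX, -IZZ, among other valid generating sets.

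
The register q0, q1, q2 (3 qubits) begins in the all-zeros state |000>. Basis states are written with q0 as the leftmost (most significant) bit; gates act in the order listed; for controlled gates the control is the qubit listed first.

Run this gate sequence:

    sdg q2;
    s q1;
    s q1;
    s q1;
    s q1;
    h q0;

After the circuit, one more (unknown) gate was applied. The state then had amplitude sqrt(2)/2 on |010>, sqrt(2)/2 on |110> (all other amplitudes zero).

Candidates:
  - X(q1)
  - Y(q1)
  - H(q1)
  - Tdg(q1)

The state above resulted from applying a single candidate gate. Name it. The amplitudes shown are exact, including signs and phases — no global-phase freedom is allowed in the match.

The applied gate was X(q1).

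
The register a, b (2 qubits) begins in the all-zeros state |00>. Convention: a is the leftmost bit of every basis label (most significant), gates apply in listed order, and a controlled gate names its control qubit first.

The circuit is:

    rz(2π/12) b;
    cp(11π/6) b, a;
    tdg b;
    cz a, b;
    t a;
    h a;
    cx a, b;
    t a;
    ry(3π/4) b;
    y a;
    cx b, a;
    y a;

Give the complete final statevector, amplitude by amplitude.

The resulting statevector has amplitude -sqrt(4 - 2*sqrt(2))*exp(11*I*pi/12)/4 on |00>, -sqrt(4 - 2*sqrt(2))*exp(I*pi/6)/4 on |01>, -sqrt(2*sqrt(2) + 4)*exp(I*pi/6)/4 on |10>, sqrt(2*sqrt(2) + 4)*exp(11*I*pi/12)/4 on |11>.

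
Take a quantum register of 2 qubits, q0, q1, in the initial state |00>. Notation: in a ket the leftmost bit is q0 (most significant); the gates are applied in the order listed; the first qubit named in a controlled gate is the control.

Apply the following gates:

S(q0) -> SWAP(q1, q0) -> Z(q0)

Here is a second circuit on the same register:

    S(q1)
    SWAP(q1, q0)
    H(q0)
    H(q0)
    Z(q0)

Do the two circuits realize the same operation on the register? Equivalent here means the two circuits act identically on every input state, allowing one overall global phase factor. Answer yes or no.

No, they are not equivalent — no single phase factor reconciles the two unitaries.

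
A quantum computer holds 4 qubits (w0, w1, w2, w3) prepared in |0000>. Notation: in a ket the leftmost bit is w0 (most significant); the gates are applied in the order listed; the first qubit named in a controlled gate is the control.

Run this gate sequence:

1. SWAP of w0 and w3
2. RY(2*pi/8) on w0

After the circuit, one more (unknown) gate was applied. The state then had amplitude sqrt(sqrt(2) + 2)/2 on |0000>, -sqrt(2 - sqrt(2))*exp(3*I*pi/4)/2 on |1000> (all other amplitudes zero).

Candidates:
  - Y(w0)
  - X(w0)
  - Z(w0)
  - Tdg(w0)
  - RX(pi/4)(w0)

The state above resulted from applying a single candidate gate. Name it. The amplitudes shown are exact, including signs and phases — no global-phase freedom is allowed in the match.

The applied gate was Tdg(w0).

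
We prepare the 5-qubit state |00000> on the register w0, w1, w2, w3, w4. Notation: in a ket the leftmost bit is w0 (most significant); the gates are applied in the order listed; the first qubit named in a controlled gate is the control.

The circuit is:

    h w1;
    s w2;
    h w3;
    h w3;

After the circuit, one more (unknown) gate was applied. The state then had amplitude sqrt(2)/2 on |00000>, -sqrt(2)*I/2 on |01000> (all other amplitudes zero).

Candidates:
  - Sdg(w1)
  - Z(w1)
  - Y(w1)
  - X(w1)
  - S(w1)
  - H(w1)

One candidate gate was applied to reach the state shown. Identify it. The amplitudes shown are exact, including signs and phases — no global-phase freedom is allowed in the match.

It was Sdg(w1) that produced the state shown. Key observation: gates 3-4 undo each other exactly, leaving only the rest of the circuit to track.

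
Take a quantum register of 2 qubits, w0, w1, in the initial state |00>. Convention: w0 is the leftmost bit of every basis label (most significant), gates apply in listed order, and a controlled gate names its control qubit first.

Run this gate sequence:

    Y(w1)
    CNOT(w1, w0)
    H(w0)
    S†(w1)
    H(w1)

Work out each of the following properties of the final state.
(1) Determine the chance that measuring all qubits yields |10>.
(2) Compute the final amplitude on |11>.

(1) Outcome |10> occurs with probability 1/4.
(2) The final state's coefficient on |11> equals 1/2.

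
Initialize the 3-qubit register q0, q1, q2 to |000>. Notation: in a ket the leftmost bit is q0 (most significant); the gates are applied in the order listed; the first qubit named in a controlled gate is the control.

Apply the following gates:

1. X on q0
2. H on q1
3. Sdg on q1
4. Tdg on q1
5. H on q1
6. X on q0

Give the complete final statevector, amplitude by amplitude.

After the circuit, the state carries amplitude 1/2 - exp(I*pi/4)/2 on |000>, 1/2 + exp(I*pi/4)/2 on |010>, and 0 on every other basis state.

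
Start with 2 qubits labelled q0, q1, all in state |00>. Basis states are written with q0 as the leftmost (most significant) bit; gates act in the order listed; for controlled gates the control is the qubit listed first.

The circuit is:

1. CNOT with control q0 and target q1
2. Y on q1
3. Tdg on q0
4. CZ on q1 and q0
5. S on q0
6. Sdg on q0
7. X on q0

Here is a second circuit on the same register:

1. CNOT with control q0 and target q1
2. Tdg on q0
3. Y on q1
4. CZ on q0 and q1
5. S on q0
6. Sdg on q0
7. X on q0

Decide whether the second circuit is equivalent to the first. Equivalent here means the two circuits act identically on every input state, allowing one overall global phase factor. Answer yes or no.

Yes: on every input state the two circuits agree up to one overall phase factor.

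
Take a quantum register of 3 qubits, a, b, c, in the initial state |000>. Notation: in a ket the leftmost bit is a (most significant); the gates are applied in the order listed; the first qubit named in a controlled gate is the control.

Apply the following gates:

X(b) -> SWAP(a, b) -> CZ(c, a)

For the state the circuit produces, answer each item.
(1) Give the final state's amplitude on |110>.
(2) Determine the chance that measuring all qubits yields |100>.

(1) The amplitude on |110> is 0.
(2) Outcome |100> occurs with probability 1.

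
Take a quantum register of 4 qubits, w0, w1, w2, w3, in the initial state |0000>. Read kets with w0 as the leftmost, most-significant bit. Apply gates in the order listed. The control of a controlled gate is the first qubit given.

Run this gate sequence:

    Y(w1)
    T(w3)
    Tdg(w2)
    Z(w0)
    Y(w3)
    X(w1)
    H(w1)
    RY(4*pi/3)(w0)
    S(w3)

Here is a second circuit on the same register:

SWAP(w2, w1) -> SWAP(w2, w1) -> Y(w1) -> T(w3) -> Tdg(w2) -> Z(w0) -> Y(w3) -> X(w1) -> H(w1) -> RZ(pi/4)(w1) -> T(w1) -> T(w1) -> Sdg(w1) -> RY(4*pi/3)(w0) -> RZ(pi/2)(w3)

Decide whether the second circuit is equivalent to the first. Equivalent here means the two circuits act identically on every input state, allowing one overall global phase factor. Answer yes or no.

No, they are not equivalent — no single phase factor reconciles the two unitaries.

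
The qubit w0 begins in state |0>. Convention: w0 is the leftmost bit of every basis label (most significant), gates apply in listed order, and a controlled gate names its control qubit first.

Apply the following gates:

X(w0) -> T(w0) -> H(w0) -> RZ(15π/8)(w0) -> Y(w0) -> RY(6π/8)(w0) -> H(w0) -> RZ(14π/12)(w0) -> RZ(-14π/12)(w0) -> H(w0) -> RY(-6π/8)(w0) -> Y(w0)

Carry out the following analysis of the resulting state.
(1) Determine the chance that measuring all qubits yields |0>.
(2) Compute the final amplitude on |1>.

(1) Outcome |0> occurs with probability 1/2. Key observation: gates 5-12 undo each other exactly, leaving only the rest of the circuit to track.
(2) |1> carries amplitude sqrt(2)*exp(3*I*pi/16)/2 in the final state.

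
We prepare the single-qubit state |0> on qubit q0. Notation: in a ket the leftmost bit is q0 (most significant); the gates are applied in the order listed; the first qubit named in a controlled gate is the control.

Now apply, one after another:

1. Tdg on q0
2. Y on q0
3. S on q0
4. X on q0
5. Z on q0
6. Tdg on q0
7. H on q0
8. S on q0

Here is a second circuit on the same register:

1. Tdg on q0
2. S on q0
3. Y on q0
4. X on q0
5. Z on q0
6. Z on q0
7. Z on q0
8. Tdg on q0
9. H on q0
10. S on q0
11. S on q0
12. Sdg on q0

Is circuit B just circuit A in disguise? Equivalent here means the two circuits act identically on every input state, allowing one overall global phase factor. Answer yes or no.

No — the two circuits implement different unitaries, even allowing a global phase.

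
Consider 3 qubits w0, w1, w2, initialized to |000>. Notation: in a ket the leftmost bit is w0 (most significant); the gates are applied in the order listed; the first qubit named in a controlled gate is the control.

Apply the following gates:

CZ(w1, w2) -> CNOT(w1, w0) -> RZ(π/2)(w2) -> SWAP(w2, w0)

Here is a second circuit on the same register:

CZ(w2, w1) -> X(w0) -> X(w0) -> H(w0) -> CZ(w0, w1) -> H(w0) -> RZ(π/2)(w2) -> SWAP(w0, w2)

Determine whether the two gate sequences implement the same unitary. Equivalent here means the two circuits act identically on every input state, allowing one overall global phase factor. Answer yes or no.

Yes, they are equivalent — the unitaries differ by at most a global phase.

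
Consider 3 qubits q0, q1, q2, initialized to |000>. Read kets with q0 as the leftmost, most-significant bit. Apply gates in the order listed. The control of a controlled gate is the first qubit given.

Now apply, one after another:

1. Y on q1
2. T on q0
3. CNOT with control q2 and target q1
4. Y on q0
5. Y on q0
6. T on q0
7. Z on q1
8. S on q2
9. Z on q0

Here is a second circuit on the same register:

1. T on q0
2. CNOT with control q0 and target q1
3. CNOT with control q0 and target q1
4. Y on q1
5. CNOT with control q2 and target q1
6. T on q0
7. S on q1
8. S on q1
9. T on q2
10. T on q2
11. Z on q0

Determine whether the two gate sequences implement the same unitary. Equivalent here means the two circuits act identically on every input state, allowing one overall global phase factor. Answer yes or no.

Yes, they are equivalent — the unitaries differ by at most a global phase.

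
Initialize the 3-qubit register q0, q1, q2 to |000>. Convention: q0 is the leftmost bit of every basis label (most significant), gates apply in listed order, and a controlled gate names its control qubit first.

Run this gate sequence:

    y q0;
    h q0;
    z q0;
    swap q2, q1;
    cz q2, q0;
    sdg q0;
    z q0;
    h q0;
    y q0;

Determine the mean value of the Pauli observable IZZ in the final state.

In the final state, IZZ has expectation 1.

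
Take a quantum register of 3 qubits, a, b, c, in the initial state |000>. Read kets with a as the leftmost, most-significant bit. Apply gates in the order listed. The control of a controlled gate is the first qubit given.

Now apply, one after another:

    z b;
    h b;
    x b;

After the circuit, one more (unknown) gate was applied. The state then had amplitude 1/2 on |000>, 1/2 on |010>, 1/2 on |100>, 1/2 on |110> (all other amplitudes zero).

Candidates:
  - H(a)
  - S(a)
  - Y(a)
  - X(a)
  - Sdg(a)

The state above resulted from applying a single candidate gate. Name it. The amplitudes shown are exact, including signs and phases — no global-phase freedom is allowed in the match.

The applied gate was H(a).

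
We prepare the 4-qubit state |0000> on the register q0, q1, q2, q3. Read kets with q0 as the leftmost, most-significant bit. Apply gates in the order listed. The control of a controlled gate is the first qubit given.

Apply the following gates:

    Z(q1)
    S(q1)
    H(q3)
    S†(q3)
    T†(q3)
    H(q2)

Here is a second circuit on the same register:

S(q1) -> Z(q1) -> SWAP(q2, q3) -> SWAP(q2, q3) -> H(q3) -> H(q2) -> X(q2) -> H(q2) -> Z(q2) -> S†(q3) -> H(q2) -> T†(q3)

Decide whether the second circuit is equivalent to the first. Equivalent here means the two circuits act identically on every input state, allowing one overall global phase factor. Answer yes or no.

Yes, they are equivalent — the unitaries differ by at most a global phase.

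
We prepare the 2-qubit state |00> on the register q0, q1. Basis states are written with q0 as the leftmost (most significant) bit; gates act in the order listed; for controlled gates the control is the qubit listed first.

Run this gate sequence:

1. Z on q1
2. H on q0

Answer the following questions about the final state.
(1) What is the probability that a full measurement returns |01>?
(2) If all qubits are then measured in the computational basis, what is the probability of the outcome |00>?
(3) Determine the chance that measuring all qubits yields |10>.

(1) The probability of measuring |01> is 0.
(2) Outcome |00> occurs with probability 1/2.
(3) A full measurement returns |10> with probability 1/2.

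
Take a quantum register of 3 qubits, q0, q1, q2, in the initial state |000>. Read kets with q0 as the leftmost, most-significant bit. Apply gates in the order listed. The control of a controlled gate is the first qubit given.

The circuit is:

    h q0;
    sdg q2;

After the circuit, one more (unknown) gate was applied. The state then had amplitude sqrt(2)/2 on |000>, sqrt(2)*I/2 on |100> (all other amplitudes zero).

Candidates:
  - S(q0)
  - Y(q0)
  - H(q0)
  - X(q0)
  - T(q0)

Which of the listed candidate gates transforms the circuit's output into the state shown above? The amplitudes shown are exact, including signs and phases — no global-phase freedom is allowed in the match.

The unique candidate consistent with the amplitudes is S(q0).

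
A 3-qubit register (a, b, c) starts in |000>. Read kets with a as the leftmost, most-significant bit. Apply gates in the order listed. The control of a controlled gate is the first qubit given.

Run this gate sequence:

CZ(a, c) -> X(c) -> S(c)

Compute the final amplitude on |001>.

The amplitude on |001> is I.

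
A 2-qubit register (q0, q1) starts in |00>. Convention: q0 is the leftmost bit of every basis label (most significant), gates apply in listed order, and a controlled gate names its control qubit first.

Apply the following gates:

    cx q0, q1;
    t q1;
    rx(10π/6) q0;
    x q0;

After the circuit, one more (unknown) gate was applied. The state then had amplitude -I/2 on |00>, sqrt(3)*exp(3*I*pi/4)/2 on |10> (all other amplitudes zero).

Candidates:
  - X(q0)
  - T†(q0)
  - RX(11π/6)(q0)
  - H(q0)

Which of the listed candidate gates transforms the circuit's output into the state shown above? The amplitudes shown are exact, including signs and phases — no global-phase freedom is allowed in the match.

The applied gate was T†(q0).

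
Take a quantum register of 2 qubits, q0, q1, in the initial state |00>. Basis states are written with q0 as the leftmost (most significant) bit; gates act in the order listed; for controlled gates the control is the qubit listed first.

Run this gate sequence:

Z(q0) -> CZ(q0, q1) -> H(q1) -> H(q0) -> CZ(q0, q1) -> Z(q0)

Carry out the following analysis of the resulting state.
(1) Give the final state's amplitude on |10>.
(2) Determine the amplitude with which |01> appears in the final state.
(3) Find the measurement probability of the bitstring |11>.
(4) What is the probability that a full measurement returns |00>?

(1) |10> carries amplitude -1/2 in the final state.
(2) |01> carries amplitude 1/2 in the final state.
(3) Outcome |11> occurs with probability 1/4.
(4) A full measurement returns |00> with probability 1/4.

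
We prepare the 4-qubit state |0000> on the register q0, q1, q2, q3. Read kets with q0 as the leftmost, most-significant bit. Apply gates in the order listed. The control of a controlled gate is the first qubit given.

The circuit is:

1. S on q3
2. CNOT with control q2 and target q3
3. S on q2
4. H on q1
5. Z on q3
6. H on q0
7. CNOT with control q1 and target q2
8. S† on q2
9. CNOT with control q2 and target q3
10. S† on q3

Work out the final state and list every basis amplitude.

The resulting statevector has amplitude 1/2 on |0000>, -1/2 on |0111>, 1/2 on |1000>, -1/2 on |1111>, and 0 on every other basis state.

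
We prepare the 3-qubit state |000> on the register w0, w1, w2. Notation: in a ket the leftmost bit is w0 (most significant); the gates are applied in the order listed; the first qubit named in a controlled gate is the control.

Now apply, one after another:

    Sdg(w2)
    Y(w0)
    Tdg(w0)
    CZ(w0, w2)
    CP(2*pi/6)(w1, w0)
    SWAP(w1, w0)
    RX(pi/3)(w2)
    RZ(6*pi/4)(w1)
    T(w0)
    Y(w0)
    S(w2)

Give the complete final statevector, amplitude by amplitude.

The resulting statevector has amplitude -sqrt(3)*I/2 on |110>, -I/2 on |111>, and 0 on every other basis state.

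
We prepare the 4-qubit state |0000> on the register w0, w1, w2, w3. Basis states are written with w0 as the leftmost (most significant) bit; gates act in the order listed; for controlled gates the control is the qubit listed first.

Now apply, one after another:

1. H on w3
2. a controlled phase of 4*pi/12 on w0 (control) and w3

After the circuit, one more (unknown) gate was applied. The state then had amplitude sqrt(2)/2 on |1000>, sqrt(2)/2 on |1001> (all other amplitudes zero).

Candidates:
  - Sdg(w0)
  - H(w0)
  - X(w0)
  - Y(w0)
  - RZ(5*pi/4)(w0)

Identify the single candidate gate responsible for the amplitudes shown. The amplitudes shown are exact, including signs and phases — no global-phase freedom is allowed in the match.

It was X(w0) that produced the state shown.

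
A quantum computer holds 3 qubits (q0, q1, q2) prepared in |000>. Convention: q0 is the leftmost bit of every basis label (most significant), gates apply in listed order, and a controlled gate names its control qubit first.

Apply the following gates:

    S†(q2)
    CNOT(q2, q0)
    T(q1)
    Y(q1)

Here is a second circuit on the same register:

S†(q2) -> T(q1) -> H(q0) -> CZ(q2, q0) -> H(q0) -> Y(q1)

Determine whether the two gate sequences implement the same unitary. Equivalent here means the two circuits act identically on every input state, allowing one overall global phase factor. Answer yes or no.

Yes: on every input state the two circuits agree up to one overall phase factor.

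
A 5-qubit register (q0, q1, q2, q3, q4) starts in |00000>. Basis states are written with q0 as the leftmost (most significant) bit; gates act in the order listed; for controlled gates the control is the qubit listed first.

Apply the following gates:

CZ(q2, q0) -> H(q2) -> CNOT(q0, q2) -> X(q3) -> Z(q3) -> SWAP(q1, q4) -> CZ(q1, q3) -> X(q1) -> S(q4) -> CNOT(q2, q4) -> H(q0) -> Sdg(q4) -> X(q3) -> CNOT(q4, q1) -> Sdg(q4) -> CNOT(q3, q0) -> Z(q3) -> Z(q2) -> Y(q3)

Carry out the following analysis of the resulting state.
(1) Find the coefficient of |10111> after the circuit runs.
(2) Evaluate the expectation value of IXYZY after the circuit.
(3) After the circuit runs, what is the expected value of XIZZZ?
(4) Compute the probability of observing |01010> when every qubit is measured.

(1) The amplitude on |10111> is -I/2.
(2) In the final state, IXYZY has expectation 1.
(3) The observable XIZZZ averages to -1.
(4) A full measurement returns |01010> with probability 1/4.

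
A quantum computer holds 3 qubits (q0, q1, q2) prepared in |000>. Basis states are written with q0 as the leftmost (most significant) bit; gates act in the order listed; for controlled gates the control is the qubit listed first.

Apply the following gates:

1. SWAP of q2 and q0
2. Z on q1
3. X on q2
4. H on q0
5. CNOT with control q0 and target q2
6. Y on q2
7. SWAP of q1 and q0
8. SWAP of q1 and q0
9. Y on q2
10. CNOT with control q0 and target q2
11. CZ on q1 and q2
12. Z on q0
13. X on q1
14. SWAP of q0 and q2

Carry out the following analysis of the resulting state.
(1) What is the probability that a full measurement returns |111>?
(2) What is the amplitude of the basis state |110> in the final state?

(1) The probability of measuring |111> is 1/2.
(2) The amplitude on |110> is sqrt(2)/2.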